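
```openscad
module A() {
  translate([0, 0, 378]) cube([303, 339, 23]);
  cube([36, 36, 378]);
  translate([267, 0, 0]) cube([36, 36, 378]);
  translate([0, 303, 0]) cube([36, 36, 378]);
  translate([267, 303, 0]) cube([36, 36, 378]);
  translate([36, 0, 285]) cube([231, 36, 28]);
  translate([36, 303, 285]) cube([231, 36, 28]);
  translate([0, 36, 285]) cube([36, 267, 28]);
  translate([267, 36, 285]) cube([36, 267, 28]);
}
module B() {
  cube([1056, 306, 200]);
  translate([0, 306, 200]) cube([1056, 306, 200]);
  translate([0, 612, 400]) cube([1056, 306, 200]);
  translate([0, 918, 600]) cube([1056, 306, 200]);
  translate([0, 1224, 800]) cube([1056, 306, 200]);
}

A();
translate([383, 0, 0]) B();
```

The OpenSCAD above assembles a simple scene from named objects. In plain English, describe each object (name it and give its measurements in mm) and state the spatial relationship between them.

A is a four-legged stool. The seat is a 303×339×23 mm slab whose top surface is at z = 401 mm; four square legs, each 36×36 mm in cross-section, run from the floor (z = 0) to the underside of the seat, each flush with a corner of the seat. Four stretchers, 36 mm wide and 28 mm tall, connect adjacent legs with their undersides at z = 285 mm, each running between the inner faces of the legs it joins and aligned with the legs' outer faces on the other axis.

B is a straight staircase of 5 solid steps. Each step is 1056 mm wide (x), 306 mm deep (y, the going) and 200 mm tall (the rise). The first step rests on the floor; each subsequent step sits one going further in +y and one rise higher in +z, directly behind and above the previous step with no overlap.

The staircase is on the floor beside the stool on its +x side.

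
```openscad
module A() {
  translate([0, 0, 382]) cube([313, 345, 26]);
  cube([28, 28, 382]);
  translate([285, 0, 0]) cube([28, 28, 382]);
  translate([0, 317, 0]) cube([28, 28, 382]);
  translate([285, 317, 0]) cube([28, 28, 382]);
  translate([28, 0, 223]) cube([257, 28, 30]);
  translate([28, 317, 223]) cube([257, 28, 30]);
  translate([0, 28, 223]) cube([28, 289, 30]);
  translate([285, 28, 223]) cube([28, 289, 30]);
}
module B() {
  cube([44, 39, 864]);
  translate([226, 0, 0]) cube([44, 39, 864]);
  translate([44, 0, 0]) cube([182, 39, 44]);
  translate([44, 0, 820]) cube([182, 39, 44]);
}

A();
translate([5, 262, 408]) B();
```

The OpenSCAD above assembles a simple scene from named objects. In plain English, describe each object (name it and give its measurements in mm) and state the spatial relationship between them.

A is a four-legged stool. The seat is 313×345 mm, 26 mm thick, top at z = 408 mm. It stands on four square legs, each 28×28 mm in cross-section, from z = 0 to the seat underside, each flush with a corner of the seat. Four stretchers, 28 mm wide and 30 mm tall, connect adjacent legs with their undersides at z = 223 mm, each running between the inner faces of the legs it joins and aligned with the legs' outer faces on the other axis.

B is a picture frame with a 182×776 mm rectangular opening (x by z) and a uniform 44 mm border on every side. Frame depth is 39 mm along y. It is built from two vertical stiles running the full outside height and two horizontal rails spanning the gap between the stiles.

The picture frame is on top of the stool.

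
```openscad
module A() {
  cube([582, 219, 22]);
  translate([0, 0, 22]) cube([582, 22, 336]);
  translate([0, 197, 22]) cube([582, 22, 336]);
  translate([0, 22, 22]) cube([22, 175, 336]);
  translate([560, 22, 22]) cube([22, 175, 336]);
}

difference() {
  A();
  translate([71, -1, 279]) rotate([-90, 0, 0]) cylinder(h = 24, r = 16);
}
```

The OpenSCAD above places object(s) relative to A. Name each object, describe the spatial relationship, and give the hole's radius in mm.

The subtracted cylinder has r = 16 mm.

A is an open box. The open box has a circular hole through its front wall. The hole's radius is 16 mm.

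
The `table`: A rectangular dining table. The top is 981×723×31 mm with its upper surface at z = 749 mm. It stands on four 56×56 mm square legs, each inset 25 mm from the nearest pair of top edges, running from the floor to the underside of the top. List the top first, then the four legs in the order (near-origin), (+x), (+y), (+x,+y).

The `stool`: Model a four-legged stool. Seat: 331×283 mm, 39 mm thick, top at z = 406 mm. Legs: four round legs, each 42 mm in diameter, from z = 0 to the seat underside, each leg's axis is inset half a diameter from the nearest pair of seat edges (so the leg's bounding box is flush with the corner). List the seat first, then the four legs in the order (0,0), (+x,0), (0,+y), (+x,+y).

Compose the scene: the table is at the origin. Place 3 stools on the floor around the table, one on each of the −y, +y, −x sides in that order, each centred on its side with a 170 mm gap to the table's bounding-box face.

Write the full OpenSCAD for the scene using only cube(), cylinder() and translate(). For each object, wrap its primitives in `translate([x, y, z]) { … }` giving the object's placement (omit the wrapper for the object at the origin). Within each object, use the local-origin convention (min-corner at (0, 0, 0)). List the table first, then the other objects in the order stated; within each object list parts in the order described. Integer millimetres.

translate([0, 0, 718]) cube([981, 723, 31]);
translate([25, 25, 0]) cube([56, 56, 718]);
translate([900, 25, 0]) cube([56, 56, 718]);
translate([25, 642, 0]) cube([56, 56, 718]);
translate([900, 642, 0]) cube([56, 56, 718]);
translate([325, -453, 0]) {
  translate([0, 0, 367]) cube([331, 283, 39]);
  translate([21, 21, 0]) cylinder(h = 367, r = 21);
  translate([310, 21, 0]) cylinder(h = 367, r = 21);
  translate([21, 262, 0]) cylinder(h = 367, r = 21);
  translate([310, 262, 0]) cylinder(h = 367, r = 21);
}
translate([325, 893, 0]) {
  translate([0, 0, 367]) cube([331, 283, 39]);
  translate([21, 21, 0]) cylinder(h = 367, r = 21);
  translate([310, 21, 0]) cylinder(h = 367, r = 21);
  translate([21, 262, 0]) cylinder(h = 367, r = 21);
  translate([310, 262, 0]) cylinder(h = 367, r = 21);
}
translate([-501, 220, 0]) {
  translate([0, 0, 367]) cube([331, 283, 39]);
  translate([21, 21, 0]) cylinder(h = 367, r = 21);
  translate([310, 21, 0]) cylinder(h = 367, r = 21);
  translate([21, 262, 0]) cylinder(h = 367, r = 21);
  translate([310, 262, 0]) cylinder(h = 367, r = 21);
}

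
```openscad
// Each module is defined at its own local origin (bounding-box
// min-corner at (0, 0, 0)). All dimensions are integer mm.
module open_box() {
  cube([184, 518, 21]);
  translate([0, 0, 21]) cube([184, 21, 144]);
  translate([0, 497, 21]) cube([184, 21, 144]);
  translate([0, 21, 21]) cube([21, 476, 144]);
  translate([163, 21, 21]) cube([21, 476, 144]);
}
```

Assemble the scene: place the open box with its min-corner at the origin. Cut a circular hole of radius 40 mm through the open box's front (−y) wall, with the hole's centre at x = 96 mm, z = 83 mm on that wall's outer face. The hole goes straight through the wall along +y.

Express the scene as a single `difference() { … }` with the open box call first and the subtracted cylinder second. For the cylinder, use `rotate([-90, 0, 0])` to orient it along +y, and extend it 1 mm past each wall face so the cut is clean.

difference() {
  open_box();
  translate([96, -1, 83]) rotate([-90, 0, 0]) cylinder(h = 23, r = 40);
}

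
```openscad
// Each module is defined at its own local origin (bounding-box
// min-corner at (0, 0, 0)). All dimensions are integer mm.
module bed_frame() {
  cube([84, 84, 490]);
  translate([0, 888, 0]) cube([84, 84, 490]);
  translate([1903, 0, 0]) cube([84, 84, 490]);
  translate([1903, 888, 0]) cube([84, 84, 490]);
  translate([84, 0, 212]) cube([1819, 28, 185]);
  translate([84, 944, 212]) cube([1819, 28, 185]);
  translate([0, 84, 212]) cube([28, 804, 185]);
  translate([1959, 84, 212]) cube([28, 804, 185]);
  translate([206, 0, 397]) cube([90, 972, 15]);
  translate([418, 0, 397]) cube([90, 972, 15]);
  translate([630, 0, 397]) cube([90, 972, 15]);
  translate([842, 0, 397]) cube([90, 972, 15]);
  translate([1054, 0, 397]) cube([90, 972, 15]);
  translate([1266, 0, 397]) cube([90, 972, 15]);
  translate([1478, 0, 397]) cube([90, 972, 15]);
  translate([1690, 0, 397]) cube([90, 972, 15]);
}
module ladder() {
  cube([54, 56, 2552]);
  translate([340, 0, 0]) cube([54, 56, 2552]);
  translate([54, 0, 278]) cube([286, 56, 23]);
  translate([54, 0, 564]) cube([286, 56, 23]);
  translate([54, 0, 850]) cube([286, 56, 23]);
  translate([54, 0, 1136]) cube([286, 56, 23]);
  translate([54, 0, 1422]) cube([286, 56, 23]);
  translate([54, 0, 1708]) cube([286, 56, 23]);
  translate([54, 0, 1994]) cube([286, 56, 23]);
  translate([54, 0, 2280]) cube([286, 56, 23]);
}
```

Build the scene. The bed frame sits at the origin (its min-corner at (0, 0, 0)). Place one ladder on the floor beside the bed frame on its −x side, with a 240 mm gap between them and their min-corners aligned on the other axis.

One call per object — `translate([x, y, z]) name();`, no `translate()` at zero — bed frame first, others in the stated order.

bed_frame();
translate([-634, 0, 0]) ladder();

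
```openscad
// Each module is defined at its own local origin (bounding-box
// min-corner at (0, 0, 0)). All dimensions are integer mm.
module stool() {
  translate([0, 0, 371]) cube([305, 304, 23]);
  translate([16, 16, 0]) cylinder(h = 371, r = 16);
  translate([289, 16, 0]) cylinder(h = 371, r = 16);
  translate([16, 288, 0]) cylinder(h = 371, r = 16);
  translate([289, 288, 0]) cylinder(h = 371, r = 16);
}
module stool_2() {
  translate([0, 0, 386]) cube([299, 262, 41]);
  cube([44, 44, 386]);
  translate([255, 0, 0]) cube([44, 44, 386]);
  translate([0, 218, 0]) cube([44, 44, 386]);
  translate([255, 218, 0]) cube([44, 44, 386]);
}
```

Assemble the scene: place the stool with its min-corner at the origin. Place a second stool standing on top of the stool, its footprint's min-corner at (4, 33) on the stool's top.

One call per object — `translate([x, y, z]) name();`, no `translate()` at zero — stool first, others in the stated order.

stool();
translate([4, 33, 394]) stool_2();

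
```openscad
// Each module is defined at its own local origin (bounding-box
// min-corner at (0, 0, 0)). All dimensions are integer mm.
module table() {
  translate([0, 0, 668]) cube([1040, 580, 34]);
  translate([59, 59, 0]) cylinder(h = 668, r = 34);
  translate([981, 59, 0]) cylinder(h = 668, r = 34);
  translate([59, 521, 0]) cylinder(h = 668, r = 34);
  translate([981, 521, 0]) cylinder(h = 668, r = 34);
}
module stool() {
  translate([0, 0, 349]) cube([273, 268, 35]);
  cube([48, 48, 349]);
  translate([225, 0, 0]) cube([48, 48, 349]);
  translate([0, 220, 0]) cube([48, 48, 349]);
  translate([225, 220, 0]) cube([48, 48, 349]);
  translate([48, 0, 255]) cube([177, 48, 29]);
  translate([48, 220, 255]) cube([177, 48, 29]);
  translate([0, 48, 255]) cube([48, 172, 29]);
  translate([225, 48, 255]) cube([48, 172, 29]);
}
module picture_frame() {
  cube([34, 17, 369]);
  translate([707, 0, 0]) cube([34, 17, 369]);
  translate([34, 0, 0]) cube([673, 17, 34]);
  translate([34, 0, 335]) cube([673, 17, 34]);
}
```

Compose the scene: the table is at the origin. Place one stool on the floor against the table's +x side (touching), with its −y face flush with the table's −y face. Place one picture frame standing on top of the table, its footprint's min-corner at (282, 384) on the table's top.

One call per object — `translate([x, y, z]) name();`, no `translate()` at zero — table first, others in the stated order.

table();
translate([1040, 0, 0]) stool();
translate([282, 384, 702]) picture_frame();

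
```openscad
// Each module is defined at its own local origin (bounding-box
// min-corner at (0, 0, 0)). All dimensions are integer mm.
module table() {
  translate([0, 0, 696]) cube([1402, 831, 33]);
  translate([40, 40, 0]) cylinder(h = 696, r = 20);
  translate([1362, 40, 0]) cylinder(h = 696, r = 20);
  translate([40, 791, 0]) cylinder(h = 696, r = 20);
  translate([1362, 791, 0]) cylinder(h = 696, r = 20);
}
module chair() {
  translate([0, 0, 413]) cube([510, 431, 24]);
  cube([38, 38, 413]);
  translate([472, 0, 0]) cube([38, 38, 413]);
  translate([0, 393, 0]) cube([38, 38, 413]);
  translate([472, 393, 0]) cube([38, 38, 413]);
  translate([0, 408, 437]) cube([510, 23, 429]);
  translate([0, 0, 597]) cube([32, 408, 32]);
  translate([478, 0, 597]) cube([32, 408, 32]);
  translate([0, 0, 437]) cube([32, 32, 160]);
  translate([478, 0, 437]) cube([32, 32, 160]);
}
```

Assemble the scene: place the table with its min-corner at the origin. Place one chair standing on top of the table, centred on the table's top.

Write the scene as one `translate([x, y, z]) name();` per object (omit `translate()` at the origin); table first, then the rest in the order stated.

table();
translate([446, 200, 729]) chair();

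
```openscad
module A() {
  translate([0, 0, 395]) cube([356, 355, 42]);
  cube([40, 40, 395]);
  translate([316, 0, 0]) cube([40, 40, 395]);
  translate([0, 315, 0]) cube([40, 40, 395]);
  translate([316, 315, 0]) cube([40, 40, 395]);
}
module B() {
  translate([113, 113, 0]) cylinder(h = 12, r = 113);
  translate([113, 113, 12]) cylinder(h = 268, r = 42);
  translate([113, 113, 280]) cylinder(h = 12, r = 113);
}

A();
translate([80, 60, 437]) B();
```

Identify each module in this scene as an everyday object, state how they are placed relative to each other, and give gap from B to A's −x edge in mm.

The spool's min-x is at 80; the stool's min-x is 0; gap = 80 mm.

A is a stool. B is a spool. The spool is on top of the stool. The gap from the spool to the stool's −x edge is 80 mm.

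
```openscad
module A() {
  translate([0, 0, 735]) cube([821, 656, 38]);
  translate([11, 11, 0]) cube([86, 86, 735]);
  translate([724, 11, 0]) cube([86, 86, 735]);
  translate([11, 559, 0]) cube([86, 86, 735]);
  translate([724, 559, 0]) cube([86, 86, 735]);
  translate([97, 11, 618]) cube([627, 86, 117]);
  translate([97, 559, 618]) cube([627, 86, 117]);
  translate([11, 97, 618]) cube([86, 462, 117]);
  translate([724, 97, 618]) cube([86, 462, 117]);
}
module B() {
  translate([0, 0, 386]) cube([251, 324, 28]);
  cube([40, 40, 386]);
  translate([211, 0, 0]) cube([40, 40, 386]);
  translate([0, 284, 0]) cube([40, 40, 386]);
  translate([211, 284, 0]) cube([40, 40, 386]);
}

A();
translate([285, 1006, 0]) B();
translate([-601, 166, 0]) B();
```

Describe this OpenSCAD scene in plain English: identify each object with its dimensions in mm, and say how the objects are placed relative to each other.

A is a rectangular dining table. The top is 821×656×38 mm with its upper surface at z = 773 mm. It stands on four 86×86 mm square legs, each inset 11 mm from the nearest pair of top edges, running from the floor to the underside of the top. Four apron rails, 86 mm thick and 117 mm tall, run between adjacent legs with their top edges flush with the underside of the top and their outer faces flush with the legs' outer faces.

B is a four-legged stool. The seat is a 251×324×28 mm slab whose top surface is at z = 414 mm; four square legs, each 40×40 mm in cross-section, run from the floor (z = 0) to the underside of the seat, each flush with a corner of the seat.

Two stools sit around the table at the +y, −x sides.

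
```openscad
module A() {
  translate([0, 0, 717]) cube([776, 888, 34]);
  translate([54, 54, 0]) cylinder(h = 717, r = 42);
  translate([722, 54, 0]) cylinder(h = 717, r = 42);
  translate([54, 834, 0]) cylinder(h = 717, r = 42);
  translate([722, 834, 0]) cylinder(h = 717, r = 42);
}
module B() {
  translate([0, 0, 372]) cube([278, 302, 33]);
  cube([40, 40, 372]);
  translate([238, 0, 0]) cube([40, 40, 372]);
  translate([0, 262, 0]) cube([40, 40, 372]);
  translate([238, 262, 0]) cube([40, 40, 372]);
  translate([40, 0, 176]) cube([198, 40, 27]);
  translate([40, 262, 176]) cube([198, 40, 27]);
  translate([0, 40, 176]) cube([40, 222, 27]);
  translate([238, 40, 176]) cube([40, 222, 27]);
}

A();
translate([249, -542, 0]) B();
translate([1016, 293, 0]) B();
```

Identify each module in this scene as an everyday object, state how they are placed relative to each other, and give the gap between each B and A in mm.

Each stool's nearest face is 240 mm from the table's bounding box.

A is a table. B is a stool. Two stools sit around the table at the −y, +x sides. The gap between each stool and the table is 240 mm.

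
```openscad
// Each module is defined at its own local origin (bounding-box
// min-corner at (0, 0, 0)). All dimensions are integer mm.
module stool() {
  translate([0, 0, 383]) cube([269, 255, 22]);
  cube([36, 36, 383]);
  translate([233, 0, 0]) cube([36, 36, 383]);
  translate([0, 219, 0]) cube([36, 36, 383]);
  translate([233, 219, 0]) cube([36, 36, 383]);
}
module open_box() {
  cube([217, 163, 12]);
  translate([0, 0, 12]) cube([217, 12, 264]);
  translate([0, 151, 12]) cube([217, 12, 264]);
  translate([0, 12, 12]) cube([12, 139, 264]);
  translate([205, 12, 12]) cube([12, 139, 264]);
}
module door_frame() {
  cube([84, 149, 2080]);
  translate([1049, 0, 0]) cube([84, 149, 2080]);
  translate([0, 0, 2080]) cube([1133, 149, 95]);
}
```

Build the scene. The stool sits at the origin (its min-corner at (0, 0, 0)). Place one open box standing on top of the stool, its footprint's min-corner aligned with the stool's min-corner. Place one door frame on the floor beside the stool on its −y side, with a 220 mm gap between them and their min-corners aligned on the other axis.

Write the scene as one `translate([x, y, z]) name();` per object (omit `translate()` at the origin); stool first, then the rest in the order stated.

stool();
translate([0, 0, 405]) open_box();
translate([0, -369, 0]) door_frame();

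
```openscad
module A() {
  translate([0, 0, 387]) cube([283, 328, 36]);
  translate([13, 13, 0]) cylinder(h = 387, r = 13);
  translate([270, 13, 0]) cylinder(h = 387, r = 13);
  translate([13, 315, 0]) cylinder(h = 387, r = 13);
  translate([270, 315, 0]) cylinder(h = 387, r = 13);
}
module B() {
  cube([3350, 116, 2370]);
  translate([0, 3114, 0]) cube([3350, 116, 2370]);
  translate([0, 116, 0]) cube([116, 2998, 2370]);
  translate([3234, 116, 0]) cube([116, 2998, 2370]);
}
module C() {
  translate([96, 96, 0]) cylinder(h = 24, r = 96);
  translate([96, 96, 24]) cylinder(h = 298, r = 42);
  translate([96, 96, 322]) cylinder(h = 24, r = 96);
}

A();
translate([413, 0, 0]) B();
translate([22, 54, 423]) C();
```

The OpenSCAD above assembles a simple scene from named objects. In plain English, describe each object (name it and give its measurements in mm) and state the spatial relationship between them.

A is a four-legged stool. The seat is a 283×328×36 mm slab whose top surface is at z = 423 mm; four round legs, each 26 mm in diameter, run from the floor (z = 0) to the underside of the seat, each leg's axis is inset half a diameter from the nearest pair of seat edges (so the leg's bounding box is flush with the corner).

B is a box-shaped house frame (walls only): outside footprint 3350×3230 mm, wall height 2370 mm, wall thickness 116 mm. The two y-facing walls run the full x-width; the two x-facing walls fit between the inner faces of the y-facing walls.

C is a spool: two coaxial disc flanges of radius 96 mm and thickness 24 mm, joined by a core cylinder of radius 42 mm and height 298 mm. The lower flange rests on z = 0 and the three cylinders share a vertical axis.

The house frame is on the floor beside the stool on its +x side. The spool is on top of the stool.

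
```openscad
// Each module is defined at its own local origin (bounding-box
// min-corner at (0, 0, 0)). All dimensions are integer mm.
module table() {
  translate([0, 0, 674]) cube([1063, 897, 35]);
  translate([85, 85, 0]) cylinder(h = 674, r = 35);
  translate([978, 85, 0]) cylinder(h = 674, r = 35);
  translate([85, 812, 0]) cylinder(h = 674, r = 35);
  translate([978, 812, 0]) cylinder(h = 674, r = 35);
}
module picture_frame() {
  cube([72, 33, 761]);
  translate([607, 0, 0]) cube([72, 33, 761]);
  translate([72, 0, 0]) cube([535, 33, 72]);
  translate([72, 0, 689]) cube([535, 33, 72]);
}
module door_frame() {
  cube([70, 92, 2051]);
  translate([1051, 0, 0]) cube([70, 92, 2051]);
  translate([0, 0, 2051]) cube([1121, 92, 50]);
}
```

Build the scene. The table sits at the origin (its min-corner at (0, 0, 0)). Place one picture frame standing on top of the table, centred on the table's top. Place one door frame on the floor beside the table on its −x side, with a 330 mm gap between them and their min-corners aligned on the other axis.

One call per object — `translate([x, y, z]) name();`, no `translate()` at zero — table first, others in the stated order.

table();
translate([192, 432, 709]) picture_frame();
translate([-1451, 0, 0]) door_frame();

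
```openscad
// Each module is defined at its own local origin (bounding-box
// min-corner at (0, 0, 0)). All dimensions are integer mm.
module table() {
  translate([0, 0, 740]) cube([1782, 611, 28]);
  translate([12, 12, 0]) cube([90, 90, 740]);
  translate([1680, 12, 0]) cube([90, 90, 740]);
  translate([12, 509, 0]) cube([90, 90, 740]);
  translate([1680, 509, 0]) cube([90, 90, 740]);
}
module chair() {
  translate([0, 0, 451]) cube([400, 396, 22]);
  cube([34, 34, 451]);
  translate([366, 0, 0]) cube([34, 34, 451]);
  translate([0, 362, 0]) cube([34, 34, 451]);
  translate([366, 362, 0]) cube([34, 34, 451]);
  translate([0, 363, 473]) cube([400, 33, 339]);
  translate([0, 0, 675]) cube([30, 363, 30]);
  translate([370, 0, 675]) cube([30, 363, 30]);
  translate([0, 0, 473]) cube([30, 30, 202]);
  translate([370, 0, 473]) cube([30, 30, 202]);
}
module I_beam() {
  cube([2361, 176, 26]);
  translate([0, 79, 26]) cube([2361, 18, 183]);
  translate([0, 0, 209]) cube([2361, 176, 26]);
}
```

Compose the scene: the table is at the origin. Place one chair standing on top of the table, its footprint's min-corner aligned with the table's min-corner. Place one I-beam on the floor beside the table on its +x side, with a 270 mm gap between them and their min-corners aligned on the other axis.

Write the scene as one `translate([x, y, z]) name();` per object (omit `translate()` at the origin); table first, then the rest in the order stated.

table();
translate([0, 0, 768]) chair();
translate([2052, 0, 0]) I_beam();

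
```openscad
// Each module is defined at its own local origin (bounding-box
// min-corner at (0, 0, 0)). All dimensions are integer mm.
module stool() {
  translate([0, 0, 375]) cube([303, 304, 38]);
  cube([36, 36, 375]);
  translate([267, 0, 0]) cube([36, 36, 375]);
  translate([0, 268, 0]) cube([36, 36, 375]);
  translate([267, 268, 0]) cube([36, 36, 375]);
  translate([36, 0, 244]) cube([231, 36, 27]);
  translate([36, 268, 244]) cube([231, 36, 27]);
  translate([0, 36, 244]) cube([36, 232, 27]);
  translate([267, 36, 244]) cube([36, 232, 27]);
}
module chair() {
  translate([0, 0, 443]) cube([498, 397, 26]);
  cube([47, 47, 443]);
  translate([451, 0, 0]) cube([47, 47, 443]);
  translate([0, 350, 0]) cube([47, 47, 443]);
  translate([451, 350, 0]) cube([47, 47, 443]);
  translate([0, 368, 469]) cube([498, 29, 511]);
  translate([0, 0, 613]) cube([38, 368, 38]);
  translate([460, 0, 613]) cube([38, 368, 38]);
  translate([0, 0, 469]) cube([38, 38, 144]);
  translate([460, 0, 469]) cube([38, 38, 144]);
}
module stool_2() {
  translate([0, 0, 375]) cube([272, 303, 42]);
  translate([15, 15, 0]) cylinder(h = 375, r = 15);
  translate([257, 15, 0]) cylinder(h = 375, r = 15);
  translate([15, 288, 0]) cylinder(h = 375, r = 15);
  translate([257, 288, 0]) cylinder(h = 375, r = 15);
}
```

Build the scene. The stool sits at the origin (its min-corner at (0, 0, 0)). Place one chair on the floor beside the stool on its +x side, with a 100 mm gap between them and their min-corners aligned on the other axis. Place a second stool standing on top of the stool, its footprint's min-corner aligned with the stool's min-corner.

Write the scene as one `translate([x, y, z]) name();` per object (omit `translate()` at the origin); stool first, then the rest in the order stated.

stool();
translate([403, 0, 0]) chair();
translate([0, 0, 413]) stool_2();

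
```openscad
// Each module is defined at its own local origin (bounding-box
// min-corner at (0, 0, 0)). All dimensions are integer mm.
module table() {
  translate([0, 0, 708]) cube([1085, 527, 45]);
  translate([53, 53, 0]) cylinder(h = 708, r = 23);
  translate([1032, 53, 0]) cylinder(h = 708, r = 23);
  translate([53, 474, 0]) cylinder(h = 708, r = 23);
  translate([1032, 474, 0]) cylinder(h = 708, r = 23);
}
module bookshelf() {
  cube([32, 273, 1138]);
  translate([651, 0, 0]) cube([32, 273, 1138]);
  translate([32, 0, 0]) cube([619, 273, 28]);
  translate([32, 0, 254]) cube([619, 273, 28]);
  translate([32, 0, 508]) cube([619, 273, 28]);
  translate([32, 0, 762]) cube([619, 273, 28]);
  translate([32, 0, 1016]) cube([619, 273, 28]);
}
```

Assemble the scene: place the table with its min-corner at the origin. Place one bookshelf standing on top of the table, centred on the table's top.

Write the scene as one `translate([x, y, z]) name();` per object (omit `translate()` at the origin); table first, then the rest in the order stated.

table();
translate([201, 127, 753]) bookshelf();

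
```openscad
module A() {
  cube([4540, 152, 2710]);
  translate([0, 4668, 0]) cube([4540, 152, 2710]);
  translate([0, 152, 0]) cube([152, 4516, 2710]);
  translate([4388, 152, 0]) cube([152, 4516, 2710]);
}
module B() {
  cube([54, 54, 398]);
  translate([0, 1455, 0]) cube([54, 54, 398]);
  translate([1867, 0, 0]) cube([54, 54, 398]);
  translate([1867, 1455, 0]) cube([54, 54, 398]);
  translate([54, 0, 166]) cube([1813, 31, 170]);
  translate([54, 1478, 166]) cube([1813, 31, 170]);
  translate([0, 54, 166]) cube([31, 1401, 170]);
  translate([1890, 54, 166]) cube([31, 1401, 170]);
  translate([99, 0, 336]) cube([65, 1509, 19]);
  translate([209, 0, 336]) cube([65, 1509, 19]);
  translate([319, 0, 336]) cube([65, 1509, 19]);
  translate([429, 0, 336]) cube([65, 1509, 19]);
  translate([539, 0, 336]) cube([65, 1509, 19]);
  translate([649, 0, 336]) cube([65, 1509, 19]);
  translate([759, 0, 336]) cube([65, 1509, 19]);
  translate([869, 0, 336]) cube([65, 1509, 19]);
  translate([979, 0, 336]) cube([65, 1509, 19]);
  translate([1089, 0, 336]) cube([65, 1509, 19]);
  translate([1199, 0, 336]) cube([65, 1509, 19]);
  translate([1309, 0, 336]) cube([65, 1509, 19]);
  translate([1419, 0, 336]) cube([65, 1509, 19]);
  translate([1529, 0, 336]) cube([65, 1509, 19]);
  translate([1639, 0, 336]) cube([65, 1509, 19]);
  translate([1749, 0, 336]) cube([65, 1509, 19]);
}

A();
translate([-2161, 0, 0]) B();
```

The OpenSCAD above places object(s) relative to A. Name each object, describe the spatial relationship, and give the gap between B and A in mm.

A is a house frame. B is a bed frame. The bed frame is on the floor beside the house frame on its −x side. The gap between the bed frame and the house frame is 240 mm.

The bed frame's nearest face is 240 mm from the house frame's −x face.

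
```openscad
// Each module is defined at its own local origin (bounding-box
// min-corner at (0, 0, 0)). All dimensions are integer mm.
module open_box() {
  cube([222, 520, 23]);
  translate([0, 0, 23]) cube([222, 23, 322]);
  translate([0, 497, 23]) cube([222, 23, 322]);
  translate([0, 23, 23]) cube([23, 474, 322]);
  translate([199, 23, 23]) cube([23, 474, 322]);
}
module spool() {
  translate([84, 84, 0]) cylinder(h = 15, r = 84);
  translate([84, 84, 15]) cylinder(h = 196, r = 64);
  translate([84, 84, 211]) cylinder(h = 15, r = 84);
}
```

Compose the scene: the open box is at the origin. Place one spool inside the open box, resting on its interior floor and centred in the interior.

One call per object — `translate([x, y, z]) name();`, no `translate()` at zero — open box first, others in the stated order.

open_box();
translate([27, 176, 23]) spool();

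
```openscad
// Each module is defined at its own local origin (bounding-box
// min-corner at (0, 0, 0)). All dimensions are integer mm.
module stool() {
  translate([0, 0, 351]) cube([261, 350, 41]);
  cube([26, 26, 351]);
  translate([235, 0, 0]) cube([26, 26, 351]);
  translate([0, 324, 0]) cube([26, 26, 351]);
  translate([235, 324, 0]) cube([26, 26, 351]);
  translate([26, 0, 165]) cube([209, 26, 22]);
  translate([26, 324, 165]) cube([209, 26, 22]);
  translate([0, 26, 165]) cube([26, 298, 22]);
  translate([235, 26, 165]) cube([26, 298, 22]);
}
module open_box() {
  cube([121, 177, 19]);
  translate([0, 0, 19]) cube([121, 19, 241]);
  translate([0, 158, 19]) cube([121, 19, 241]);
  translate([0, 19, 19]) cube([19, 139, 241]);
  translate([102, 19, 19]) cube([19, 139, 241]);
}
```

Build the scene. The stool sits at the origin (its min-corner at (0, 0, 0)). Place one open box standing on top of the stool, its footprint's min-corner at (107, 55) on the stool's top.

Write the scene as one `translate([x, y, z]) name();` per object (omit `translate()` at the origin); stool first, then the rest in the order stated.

stool();
translate([107, 55, 392]) open_box();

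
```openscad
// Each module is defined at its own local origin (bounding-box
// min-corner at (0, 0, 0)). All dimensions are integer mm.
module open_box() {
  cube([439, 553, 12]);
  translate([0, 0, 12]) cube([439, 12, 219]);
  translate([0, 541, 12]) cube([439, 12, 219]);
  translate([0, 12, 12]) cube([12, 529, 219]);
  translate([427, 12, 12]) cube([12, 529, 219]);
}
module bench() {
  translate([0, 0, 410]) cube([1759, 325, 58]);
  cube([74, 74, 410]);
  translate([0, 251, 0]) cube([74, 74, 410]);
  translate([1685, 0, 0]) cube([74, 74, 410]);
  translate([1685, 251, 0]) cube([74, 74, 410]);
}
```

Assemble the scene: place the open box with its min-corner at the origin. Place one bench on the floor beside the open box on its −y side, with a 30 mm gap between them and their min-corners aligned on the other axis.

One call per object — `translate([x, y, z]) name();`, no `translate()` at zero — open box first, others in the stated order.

open_box();
translate([0, -355, 0]) bench();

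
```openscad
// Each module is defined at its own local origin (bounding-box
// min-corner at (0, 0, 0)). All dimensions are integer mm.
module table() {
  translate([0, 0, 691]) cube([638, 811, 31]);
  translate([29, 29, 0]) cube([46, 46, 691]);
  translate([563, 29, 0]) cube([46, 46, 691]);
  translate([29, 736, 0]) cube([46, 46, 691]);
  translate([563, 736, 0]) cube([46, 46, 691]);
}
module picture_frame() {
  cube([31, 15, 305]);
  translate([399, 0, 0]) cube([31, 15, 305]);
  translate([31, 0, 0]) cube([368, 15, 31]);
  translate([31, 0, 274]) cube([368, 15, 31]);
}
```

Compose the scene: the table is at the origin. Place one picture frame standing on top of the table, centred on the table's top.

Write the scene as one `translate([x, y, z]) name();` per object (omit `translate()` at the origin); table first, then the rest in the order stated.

table();
translate([104, 398, 722]) picture_frame();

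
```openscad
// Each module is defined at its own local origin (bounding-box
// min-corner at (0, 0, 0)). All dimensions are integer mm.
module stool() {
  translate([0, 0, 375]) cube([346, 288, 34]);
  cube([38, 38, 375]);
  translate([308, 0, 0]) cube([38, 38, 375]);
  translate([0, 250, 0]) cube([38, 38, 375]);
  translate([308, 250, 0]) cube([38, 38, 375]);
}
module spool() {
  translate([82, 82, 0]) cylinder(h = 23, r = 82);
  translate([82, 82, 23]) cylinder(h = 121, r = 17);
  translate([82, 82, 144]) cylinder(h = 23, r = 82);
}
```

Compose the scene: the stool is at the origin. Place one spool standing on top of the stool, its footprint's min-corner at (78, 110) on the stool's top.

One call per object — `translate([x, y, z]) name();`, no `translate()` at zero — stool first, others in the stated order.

stool();
translate([78, 110, 409]) spool();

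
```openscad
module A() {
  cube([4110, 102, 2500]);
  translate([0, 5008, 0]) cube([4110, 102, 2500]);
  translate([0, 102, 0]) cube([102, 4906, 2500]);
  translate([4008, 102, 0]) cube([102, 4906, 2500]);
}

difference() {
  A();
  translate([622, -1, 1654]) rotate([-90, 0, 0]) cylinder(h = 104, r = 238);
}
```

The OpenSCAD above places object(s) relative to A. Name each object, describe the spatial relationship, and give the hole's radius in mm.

The subtracted cylinder has r = 238 mm.

A is a house frame. The house frame has a circular hole through its front wall. The hole's radius is 238 mm.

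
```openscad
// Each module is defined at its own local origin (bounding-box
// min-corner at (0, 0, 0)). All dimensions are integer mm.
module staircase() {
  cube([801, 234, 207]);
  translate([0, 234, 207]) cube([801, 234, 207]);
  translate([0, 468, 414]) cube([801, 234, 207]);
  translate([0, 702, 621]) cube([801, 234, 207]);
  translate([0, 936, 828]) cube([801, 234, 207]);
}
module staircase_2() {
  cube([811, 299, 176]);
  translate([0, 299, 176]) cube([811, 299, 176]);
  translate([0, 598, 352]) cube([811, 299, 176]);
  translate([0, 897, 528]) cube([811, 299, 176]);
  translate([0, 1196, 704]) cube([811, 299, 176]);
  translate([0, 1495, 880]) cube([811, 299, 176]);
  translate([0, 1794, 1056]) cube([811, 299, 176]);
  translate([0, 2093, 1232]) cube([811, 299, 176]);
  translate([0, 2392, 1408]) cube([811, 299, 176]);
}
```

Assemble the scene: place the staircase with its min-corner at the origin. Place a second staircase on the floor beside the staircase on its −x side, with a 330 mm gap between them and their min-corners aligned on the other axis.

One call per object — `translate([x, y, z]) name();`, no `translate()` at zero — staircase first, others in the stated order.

staircase();
translate([-1141, 0, 0]) staircase_2();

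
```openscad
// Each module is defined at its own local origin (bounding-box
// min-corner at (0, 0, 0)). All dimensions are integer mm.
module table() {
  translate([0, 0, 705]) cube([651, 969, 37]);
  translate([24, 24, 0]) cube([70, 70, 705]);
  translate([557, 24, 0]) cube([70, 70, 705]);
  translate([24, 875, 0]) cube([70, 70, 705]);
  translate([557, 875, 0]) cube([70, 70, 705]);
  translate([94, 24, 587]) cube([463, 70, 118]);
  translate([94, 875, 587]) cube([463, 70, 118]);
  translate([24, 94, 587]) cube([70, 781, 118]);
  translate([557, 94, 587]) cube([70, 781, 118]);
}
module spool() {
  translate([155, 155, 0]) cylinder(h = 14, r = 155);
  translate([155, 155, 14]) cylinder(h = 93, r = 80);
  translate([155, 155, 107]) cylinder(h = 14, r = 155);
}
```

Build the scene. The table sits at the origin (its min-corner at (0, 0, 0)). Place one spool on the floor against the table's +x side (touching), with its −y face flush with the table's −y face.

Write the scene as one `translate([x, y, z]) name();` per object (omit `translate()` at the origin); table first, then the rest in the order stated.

table();
translate([651, 0, 0]) spool();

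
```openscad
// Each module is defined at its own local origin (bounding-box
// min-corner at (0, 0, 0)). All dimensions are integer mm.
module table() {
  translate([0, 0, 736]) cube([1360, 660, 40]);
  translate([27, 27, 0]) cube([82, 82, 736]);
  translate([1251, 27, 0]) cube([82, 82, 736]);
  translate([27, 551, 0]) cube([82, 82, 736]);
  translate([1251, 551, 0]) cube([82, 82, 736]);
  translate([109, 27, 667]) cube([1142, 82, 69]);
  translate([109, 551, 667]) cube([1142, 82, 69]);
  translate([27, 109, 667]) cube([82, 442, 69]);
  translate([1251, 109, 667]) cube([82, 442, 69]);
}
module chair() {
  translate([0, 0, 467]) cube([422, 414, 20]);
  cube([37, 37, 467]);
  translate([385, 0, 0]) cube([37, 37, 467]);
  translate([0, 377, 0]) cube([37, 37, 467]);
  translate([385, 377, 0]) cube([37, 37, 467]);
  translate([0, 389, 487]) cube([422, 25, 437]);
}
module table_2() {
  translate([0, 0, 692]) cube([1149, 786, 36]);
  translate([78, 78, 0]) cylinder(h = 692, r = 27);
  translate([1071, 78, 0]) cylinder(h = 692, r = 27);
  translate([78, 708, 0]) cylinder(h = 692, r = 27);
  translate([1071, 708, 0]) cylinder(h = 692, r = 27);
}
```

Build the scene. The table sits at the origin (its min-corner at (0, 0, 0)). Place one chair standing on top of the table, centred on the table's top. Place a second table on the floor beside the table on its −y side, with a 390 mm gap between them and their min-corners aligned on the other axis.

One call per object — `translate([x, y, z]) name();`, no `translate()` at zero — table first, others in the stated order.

table();
translate([469, 123, 776]) chair();
translate([0, -1176, 0]) table_2();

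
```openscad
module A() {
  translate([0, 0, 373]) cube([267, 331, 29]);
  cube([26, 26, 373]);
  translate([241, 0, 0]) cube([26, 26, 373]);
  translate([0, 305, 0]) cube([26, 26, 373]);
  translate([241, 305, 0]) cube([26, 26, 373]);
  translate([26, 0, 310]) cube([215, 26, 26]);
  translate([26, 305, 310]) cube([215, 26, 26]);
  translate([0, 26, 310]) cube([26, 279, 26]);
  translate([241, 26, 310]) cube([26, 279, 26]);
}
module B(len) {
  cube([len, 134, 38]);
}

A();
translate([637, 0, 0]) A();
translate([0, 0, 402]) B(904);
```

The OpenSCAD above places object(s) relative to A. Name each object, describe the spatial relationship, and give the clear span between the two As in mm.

Second stool starts at x = 637; first ends at x = 267; clear span = 637 − 267 = 370 mm.

A is a stool. B is a beam. A beam spans the tops of two stools. The clear span between the two stools is 370 mm.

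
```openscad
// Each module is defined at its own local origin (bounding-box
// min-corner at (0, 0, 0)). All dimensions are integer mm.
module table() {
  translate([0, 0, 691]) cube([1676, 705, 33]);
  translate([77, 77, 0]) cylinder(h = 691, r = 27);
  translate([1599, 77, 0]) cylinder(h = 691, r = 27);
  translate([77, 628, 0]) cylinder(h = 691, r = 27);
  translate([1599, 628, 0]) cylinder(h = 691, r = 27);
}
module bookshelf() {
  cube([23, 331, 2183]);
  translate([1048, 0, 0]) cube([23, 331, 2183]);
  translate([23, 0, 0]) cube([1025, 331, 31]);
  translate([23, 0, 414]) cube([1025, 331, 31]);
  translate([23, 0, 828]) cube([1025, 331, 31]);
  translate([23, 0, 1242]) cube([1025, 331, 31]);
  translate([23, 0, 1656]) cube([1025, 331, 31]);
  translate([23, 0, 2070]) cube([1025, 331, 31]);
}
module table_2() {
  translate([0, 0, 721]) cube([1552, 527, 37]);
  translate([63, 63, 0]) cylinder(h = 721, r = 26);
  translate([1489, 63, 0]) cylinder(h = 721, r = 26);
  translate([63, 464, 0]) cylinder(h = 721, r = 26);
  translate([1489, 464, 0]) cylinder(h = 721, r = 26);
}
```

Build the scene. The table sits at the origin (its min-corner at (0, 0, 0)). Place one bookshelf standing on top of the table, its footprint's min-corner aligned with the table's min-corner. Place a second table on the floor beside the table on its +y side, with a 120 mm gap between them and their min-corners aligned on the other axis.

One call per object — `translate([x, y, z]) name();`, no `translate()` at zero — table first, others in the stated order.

table();
translate([0, 0, 724]) bookshelf();
translate([0, 825, 0]) table_2();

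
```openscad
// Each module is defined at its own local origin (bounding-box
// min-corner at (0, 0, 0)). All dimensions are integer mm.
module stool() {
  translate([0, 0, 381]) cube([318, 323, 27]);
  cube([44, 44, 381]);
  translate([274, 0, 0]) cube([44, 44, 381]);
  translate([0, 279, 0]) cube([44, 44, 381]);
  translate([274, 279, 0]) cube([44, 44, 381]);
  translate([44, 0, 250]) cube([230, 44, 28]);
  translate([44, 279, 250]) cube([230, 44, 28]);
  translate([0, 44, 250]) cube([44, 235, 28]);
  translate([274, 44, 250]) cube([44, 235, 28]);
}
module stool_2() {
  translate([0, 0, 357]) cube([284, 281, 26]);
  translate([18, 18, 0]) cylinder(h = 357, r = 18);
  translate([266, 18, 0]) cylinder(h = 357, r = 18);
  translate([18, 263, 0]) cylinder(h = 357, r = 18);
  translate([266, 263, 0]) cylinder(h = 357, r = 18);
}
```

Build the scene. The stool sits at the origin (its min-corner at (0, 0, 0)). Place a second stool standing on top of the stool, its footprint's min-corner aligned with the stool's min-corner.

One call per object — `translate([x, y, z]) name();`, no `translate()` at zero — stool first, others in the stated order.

stool();
translate([0, 0, 408]) stool_2();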